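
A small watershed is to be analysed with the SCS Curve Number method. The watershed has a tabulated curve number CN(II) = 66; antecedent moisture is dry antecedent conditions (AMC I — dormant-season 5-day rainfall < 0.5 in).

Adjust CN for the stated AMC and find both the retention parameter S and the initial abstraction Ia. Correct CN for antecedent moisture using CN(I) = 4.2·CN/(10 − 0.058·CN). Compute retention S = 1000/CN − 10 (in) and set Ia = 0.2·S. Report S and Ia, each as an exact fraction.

Adjust CN=66 to AMC I: 4.2·66/(10 − 0.058·66) → (1386/5) ÷ (1543/250) = 69300/1543 ≈ 44.913
S = 1000/(69300/1543) − 10 = 8500/693 in ≈ 12.266 in
Ia = 0.2S: 0.2·12.266 = 2.453 in (exactly 1700/693)

S = 8500/693 in ≈ 12.266 in; Ia = 1700/693 in ≈ 2.453 in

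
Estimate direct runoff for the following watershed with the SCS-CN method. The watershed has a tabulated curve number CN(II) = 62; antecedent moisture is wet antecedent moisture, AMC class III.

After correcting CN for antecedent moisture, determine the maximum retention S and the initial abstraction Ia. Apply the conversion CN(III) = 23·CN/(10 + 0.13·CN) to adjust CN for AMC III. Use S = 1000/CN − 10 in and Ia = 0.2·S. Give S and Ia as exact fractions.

S = 1900/713 in ≈ 2.665 in; Ia = 380/713 in ≈ 0.533 in

Wet (AMC III): CN(III) = 23·62/(10 + 0.13·62) = 1426/(903/50) = 71300/903 ≈ 78.959
Max retention: S = 1000/(71300/903) − 10 = 1900/713 in (≈ 2.665 in)
Ia = 0.2·(1900/713) = 380/713 in ≈ 0.533 in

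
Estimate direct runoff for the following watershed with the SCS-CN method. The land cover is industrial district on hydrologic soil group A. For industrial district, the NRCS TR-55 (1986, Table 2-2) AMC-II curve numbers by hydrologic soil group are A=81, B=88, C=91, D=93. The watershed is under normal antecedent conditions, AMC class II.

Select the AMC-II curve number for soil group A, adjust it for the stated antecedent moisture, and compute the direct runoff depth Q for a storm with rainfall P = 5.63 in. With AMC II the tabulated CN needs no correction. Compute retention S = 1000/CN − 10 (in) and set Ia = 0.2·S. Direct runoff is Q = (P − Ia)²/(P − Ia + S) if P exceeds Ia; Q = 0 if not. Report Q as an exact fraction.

Q = 1747490809/492504300 in ≈ 3.548 in

NRCS table: industrial district, soil group A → CN(II) = 81
Average conditions: CN = 81 (no AMC adjustment).
S = 1000/81 − 10 = 190/81 in ≈ 2.346 in
Ia = 0.2S: 0.2·2.346 = 0.469 in (exactly 38/81)
P − Ia = 5.630 − 0.469 = 41803/8100 ≈ 5.161 in (> 0, runoff occurs)
Runoff Q = (P−Ia)²/(P−Ia+S) = (5.161)²/(5.161+2.346) = 1747490809/492504300 ≈ 3.548 in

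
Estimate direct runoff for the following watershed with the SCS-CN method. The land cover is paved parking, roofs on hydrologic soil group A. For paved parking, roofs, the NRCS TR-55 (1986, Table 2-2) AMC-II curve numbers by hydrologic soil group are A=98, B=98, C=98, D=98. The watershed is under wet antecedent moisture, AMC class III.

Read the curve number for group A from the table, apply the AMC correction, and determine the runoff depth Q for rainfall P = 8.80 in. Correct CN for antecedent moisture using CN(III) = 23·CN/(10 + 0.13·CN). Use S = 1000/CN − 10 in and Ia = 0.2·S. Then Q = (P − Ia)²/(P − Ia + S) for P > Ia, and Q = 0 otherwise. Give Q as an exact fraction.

NRCS table: paved parking, roofs, soil group A → CN(II) = 98
CN(III) from CN(II)=98: (23·98)/(10 + 0.13·98) = 112700/1137 ≈ 99.120
S = 1000/(112700/1137) − 10 = 100/1127 in ≈ 0.089 in
Ia = 0.2·(100/1127) = 20/1127 in ≈ 0.018 in
Since P=8.800 > Ia=0.018: effective rainfall P−Ia = 49488/5635 in
Q = (49488/5635)²/((49488/5635) + 100/1127) = (2449062144/31753225)/(49988/5635) = 612265536/70420595 in ≈ 8.694 in

Q = 612265536/70420595 in ≈ 8.694 in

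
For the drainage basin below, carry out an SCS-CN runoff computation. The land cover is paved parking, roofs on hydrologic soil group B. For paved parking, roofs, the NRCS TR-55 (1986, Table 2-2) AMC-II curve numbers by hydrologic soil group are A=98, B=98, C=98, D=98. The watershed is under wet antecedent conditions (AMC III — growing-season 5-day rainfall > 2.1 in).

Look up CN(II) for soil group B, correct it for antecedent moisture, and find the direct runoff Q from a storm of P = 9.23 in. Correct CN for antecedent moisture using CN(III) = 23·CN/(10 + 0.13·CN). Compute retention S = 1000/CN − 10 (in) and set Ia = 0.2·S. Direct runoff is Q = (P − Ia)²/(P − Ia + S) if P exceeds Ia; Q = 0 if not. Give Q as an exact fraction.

Q = 1077902844841/118134506700 in ≈ 9.124 in

NRCS table: paved parking, roofs, soil group B → CN(II) = 98
Wet (AMC III): CN(III) = 23·98/(10 + 0.13·98) = 2254/(1137/50) = 112700/1137 ≈ 99.120
Retention S: 1000/CN − 10 with CN=99.120 → S = 100/1127 ≈ 0.089 in
Initial abstraction Ia = S/5 = (100/1127)/5 = 20/1127 ≈ 0.018 in
Excess rainfall: 9.230 − 0.018 = 9.212 in; P > Ia so Q > 0
Runoff Q = (P−Ia)²/(P−Ia+S) = (9.212)²/(9.212+0.089) = 1077902844841/118134506700 ≈ 9.124 in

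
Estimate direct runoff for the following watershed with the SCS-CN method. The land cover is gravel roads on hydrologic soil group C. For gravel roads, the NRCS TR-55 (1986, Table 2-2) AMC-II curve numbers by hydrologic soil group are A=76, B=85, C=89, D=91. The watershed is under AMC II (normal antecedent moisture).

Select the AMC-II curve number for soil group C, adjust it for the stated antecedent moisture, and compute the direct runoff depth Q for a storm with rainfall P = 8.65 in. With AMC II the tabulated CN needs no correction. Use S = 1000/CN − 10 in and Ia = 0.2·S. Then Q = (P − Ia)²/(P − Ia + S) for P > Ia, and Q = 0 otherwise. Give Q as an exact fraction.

Q = 223711849/30539460 in ≈ 7.325 in

NRCS table: gravel roads, soil group C → CN(II) = 89
AMC II — tabulated CN = 89 applies directly.
Max retention: S = 1000/89 − 10 = 110/89 in (≈ 1.236 in)
Initial abstraction Ia = S/5 = (110/89)/5 = 22/89 ≈ 0.247 in
Since P=8.650 > Ia=0.247: effective rainfall P−Ia = 14957/1780 in
Q: (14957/1780)² ÷ (17157/1780) = 223711849/30539460 in (≈ 7.325 in)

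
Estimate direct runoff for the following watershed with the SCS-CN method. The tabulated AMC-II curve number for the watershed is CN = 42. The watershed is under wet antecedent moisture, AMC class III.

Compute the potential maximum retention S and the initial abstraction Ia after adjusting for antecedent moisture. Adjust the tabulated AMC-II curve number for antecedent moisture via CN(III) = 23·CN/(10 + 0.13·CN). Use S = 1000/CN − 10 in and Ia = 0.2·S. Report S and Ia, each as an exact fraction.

CN(III) from CN(II)=42: (23·42)/(10 + 0.13·42) = 48300/773 ≈ 62.484
Retention S: 1000/CN − 10 with CN=62.484 → S = 2900/483 ≈ 6.004 in
Ia = 0.2·(2900/483) = 580/483 in ≈ 1.201 in

S = 2900/483 in ≈ 6.004 in; Ia = 580/483 in ≈ 1.201 in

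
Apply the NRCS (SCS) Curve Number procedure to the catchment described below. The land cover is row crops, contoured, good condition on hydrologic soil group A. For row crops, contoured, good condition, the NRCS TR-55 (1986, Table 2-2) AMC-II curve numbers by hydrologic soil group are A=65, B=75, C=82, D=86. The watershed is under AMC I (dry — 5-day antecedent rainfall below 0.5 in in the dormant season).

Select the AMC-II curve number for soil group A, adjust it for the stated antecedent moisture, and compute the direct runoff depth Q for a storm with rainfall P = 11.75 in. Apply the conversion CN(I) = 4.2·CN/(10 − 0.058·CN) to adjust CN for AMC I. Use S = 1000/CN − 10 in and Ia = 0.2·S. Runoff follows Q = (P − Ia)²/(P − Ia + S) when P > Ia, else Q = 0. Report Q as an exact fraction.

NRCS table: row crops, contoured, good condition, soil group A → CN(II) = 65
Dry (AMC I): CN(I) = 4.2·65/(10 − 0.058·65) = 273/(623/100) = 3900/89 ≈ 43.820
Max retention: S = 1000/(3900/89) − 10 = 500/39 in (≈ 12.821 in)
Ia = 0.2S: 0.2·12.821 = 2.564 in (exactly 100/39)
Since P=11.750 > Ia=2.564: effective rainfall P−Ia = 1433/156 in
Runoff Q = (P−Ia)²/(P−Ia+S) = (9.186)²/(9.186+12.821) = 2053489/535548 ≈ 3.834 in

Q = 2053489/535548 in ≈ 3.834 in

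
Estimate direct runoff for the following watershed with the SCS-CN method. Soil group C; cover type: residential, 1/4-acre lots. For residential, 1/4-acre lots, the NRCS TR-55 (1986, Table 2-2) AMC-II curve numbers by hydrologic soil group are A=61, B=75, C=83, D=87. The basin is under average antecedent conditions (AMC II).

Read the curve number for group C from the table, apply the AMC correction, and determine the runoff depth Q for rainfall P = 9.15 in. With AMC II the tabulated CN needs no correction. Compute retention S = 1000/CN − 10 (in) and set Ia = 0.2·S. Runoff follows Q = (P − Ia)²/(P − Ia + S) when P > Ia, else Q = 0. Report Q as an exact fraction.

NRCS table: residential, 1/4-acre lots, soil group C → CN(II) = 83
CN(II) = 83; AMC II needs no correction.
Retention S: 1000/CN − 10 with CN=83.000 → S = 170/83 ≈ 2.048 in
Ia = 0.2S: 0.2·2.048 = 0.410 in (exactly 34/83)
P − Ia = 9.150 − 0.410 = 14509/1660 ≈ 8.740 in (> 0, runoff occurs)
Q = (14509/1660)²/((14509/1660) + 170/83) = (210511081/2755600)/(17909/1660) = 210511081/29728940 in ≈ 7.081 in

Q = 210511081/29728940 in ≈ 7.081 in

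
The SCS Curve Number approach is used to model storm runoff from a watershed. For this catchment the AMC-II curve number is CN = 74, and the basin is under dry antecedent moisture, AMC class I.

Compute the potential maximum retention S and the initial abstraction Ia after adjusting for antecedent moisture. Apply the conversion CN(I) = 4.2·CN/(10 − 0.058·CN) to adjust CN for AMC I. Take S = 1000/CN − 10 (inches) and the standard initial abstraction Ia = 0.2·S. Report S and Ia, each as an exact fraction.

Adjust CN=74 to AMC I: 4.2·74/(10 − 0.058·74) → (1554/5) ÷ (1427/250) = 77700/1427 ≈ 54.450
Retention S: 1000/CN − 10 with CN=54.450 → S = 6500/777 ≈ 8.366 in
Initial abstraction Ia = S/5 = (6500/777)/5 = 1300/777 ≈ 1.673 in

S = 6500/777 in ≈ 8.366 in; Ia = 1300/777 in ≈ 1.673 in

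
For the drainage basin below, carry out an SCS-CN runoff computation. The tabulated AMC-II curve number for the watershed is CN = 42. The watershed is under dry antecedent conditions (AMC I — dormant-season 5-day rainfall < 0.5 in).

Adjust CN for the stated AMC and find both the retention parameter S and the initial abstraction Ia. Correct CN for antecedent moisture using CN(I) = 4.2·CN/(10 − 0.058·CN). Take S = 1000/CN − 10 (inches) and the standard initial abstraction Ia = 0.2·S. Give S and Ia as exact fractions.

S = 14500/441 in ≈ 32.880 in; Ia = 2900/441 in ≈ 6.576 in

CN(I) from CN(II)=42: (4.2·42)/(10 − 0.058·42) = 44100/1891 ≈ 23.321
S = 1000/(44100/1891) − 10 = 14500/441 in ≈ 32.880 in
Initial abstraction Ia = S/5 = (14500/441)/5 = 2900/441 ≈ 6.576 in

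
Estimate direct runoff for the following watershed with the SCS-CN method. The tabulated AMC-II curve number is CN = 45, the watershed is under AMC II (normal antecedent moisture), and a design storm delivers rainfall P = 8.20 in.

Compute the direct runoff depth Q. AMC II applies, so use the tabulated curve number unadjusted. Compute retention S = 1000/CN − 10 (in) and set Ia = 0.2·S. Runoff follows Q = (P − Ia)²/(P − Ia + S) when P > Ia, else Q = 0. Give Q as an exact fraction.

Q = 67081/36405 in ≈ 1.843 in

Average conditions: CN = 45 (no AMC adjustment).
Max retention: S = 1000/45 − 10 = 110/9 in (≈ 12.222 in)
Initial abstraction Ia = S/5 = (110/9)/5 = 22/9 ≈ 2.444 in
Since P=8.200 > Ia=2.444: effective rainfall P−Ia = 259/45 in
Runoff Q = (P−Ia)²/(P−Ia+S) = (5.756)²/(5.756+12.222) = 67081/36405 ≈ 1.843 in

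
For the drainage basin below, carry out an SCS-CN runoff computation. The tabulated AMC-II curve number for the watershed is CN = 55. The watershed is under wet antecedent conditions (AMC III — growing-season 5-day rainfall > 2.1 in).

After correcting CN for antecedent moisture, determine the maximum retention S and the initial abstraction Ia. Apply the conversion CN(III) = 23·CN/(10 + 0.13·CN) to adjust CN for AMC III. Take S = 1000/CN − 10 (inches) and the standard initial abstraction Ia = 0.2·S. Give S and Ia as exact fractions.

Adjust CN=55 to AMC III: 23·55/(10 + 0.13·55) → 1265 ÷ (343/20) = 25300/343 ≈ 73.761
Retention S: 1000/CN − 10 with CN=73.761 → S = 900/253 ≈ 3.557 in
Ia = 0.2·(900/253) = 180/253 in ≈ 0.711 in

S = 900/253 in ≈ 3.557 in; Ia = 180/253 in ≈ 0.711 in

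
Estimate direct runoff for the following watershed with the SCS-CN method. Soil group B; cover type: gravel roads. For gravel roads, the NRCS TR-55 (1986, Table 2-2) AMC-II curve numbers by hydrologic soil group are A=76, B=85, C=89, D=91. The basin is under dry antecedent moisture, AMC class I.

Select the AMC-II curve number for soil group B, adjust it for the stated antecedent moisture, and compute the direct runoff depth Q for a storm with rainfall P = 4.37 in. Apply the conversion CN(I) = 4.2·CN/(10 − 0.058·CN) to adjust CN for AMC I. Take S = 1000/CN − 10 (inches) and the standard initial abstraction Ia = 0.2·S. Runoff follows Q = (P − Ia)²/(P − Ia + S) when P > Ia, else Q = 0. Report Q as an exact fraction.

Q = 1764252009/1094835700 in ≈ 1.611 in

NRCS table: gravel roads, soil group B → CN(II) = 85
Dry (AMC I): CN(I) = 4.2·85/(10 − 0.058·85) = 357/(507/100) = 11900/169 ≈ 70.414
S = 1000/(11900/169) − 10 = 500/119 in ≈ 4.202 in
Ia = 0.2S: 0.2·4.202 = 0.840 in (exactly 100/119)
Excess rainfall: 4.370 − 0.840 = 3.530 in; P > Ia so Q > 0
Runoff Q = (P−Ia)²/(P−Ia+S) = (3.530)²/(3.530+4.202) = 1764252009/1094835700 ≈ 1.611 in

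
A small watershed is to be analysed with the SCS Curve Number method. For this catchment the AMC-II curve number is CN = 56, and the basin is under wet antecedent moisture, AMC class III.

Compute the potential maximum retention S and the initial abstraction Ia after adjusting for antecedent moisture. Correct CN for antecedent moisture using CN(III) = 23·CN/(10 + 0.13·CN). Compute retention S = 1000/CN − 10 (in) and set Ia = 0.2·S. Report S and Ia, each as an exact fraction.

CN(III) from CN(II)=56: (23·56)/(10 + 0.13·56) = 4025/54 ≈ 74.537
Retention S: 1000/CN − 10 with CN=74.537 → S = 550/161 ≈ 3.416 in
Ia = 0.2·(550/161) = 110/161 in ≈ 0.683 in

S = 550/161 in ≈ 3.416 in; Ia = 110/161 in ≈ 0.683 in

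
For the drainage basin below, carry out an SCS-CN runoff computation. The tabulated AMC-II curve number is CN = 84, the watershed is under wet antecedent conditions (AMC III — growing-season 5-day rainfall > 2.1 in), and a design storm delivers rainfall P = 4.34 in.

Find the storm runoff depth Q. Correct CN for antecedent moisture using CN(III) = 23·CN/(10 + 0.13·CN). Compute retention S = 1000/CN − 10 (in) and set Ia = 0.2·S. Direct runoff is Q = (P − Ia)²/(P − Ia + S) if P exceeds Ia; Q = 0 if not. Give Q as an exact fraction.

Adjust CN=84 to AMC III: 23·84/(10 + 0.13·84) → 1932 ÷ (523/25) = 48300/523 ≈ 92.352
S = 1000/(48300/523) − 10 = 400/483 in ≈ 0.828 in
Ia = 0.2S: 0.2·0.828 = 0.166 in (exactly 80/483)
Since P=4.340 > Ia=0.166: effective rainfall P−Ia = 100811/24150 in
Runoff Q = (P−Ia)²/(P−Ia+S) = (4.174)²/(4.174+0.828) = 10162857721/2917585650 ≈ 3.483 in

Q = 10162857721/2917585650 in ≈ 3.483 in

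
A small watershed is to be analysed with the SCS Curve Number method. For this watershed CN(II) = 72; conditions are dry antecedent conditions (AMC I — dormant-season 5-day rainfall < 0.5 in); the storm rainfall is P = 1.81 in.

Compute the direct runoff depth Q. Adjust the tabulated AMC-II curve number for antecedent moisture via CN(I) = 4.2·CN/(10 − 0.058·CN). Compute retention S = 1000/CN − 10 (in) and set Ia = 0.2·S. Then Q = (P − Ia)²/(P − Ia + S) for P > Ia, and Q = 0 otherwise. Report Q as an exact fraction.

CN(I) from CN(II)=72: (4.2·72)/(10 − 0.058·72) = 675/13 ≈ 51.923
Retention S: 1000/CN − 10 with CN=51.923 → S = 250/27 ≈ 9.259 in
Ia = 0.2S: 0.2·9.259 = 1.852 in (exactly 50/27)
P = 1.810 ≤ Ia = 1.852 in: entire storm abstracted, Q = 0.

Q = 0 in ≈ 0.000 in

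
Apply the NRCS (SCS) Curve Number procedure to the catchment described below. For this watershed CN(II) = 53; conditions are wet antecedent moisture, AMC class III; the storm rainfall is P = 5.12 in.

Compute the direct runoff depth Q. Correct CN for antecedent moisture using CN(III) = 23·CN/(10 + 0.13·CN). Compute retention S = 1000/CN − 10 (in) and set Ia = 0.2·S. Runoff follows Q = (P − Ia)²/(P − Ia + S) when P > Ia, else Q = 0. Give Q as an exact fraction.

Q = 1097795689/476232825 in ≈ 2.305 in

CN(III) from CN(II)=53: (23·53)/(10 + 0.13·53) = 121900/1689 ≈ 72.173
Max retention: S = 1000/(121900/1689) − 10 = 4700/1219 in (≈ 3.856 in)
Ia = 0.2S: 0.2·3.856 = 0.771 in (exactly 940/1219)
Since P=5.120 > Ia=0.771: effective rainfall P−Ia = 132532/30475 in
Runoff Q = (P−Ia)²/(P−Ia+S) = (4.349)²/(4.349+3.856) = 1097795689/476232825 ≈ 2.305 in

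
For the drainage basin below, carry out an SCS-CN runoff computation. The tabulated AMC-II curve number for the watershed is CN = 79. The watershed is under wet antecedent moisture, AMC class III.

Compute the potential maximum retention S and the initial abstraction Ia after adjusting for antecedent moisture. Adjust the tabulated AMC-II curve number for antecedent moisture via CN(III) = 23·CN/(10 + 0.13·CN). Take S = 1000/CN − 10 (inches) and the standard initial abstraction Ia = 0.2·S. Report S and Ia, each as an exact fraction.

S = 2100/1817 in ≈ 1.156 in; Ia = 420/1817 in ≈ 0.231 in

Adjust CN=79 to AMC III: 23·79/(10 + 0.13·79) → 1817 ÷ (2027/100) = 181700/2027 ≈ 89.640
S = 1000/(181700/2027) − 10 = 2100/1817 in ≈ 1.156 in
Initial abstraction Ia = S/5 = (2100/1817)/5 = 420/1817 ≈ 0.231 in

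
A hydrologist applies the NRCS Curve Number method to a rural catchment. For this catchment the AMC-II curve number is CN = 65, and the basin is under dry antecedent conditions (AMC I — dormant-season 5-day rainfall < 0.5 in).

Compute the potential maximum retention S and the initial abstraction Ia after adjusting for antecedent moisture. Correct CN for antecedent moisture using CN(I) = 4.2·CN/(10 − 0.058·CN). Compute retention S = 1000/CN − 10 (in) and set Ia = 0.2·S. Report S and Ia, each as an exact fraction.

S = 500/39 in ≈ 12.821 in; Ia = 100/39 in ≈ 2.564 in

Dry (AMC I): CN(I) = 4.2·65/(10 − 0.058·65) = 273/(623/100) = 3900/89 ≈ 43.820
Retention S: 1000/CN − 10 with CN=43.820 → S = 500/39 ≈ 12.821 in
Ia = 0.2·(500/39) = 100/39 in ≈ 2.564 in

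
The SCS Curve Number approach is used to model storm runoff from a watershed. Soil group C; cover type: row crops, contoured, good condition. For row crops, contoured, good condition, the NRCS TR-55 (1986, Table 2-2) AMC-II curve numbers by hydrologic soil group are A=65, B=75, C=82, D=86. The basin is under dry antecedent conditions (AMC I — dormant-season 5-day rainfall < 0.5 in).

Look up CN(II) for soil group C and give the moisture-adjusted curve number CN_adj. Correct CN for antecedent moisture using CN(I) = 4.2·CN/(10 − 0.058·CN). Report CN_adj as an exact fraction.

NRCS table: row crops, contoured, good condition, soil group C → CN(II) = 82
Dry (AMC I): CN(I) = 4.2·82/(10 − 0.058·82) = (1722/5)/(1311/250) = 28700/437 ≈ 65.675

CN_adj = 28700/437 ≈ 65.675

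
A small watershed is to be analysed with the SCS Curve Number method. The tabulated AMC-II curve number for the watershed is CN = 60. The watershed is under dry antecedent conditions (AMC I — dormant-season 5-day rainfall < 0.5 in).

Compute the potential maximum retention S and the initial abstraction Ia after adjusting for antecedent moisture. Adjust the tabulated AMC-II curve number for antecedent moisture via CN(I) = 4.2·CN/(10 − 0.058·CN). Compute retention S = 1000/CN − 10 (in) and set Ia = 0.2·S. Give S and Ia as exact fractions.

Dry (AMC I): CN(I) = 4.2·60/(10 − 0.058·60) = 252/(163/25) = 6300/163 ≈ 38.650
Retention S: 1000/CN − 10 with CN=38.650 → S = 1000/63 ≈ 15.873 in
Ia = 0.2S: 0.2·15.873 = 3.175 in (exactly 200/63)

S = 1000/63 in ≈ 15.873 in; Ia = 200/63 in ≈ 3.175 in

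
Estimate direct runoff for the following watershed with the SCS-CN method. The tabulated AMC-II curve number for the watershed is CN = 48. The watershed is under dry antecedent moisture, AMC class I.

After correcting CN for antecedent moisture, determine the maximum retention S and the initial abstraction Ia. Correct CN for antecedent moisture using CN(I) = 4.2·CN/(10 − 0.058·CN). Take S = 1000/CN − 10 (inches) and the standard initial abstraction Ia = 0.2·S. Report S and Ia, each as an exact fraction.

Adjust CN=48 to AMC I: 4.2·48/(10 − 0.058·48) → (1008/5) ÷ (902/125) = 12600/451 ≈ 27.938
Retention S: 1000/CN − 10 with CN=27.938 → S = 1625/63 ≈ 25.794 in
Initial abstraction Ia = S/5 = (1625/63)/5 = 325/63 ≈ 5.159 in

S = 1625/63 in ≈ 25.794 in; Ia = 325/63 in ≈ 5.159 in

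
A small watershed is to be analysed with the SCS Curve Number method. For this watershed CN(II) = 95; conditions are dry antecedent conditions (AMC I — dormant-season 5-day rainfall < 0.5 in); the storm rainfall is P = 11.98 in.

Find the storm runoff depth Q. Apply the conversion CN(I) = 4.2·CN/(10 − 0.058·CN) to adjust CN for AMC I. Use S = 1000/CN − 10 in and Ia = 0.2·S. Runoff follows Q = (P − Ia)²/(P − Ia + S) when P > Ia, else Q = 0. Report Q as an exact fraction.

Dry (AMC I): CN(I) = 4.2·95/(10 − 0.058·95) = 399/(449/100) = 39900/449 ≈ 88.864
Max retention: S = 1000/(39900/449) − 10 = 500/399 in (≈ 1.253 in)
Ia = 0.2·(500/399) = 100/399 in ≈ 0.251 in
P − Ia = 11.980 − 0.251 = 234001/19950 ≈ 11.729 in (> 0, runoff occurs)
Q = (234001/19950)²/((234001/19950) + 500/399) = (54756468001/398002500)/(259001/19950) = 54756468001/5167069950 in ≈ 10.597 in

Q = 54756468001/5167069950 in ≈ 10.597 in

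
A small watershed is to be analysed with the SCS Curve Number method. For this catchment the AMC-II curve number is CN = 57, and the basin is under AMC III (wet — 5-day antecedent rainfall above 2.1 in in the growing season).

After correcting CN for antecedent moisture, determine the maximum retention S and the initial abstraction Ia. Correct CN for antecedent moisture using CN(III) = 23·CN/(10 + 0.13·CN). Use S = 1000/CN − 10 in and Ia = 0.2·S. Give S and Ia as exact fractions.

S = 4300/1311 in ≈ 3.280 in; Ia = 860/1311 in ≈ 0.656 in

Wet (AMC III): CN(III) = 23·57/(10 + 0.13·57) = 1311/(1741/100) = 131100/1741 ≈ 75.302
Max retention: S = 1000/(131100/1741) − 10 = 4300/1311 in (≈ 3.280 in)
Ia = 0.2S: 0.2·3.280 = 0.656 in (exactly 860/1311)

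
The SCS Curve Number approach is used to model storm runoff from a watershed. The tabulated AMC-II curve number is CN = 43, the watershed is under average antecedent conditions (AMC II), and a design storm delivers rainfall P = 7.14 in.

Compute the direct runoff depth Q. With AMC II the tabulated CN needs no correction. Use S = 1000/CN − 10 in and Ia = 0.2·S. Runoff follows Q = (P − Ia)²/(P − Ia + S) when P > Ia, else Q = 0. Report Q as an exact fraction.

CN(II) = 43; AMC II needs no correction.
Max retention: S = 1000/43 − 10 = 570/43 in (≈ 13.256 in)
Ia = 0.2·(570/43) = 114/43 in ≈ 2.651 in
P − Ia = 7.140 − 2.651 = 9651/2150 ≈ 4.489 in (> 0, runoff occurs)
Runoff Q = (P−Ia)²/(P−Ia+S) = (4.489)²/(4.489+13.256) = 10349089/9113850 ≈ 1.136 in

Q = 10349089/9113850 in ≈ 1.136 in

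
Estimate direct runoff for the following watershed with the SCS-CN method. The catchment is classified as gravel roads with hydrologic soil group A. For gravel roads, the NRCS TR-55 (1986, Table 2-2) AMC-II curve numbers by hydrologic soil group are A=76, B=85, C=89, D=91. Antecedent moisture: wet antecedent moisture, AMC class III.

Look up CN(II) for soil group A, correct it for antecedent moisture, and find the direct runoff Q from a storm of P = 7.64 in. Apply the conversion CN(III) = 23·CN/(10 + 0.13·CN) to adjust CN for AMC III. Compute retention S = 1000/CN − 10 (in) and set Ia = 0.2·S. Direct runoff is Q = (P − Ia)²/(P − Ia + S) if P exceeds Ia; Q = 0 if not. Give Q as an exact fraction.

Q = 6474938089/1042976975 in ≈ 6.208 in

NRCS table: gravel roads, soil group A → CN(II) = 76
CN(III) from CN(II)=76: (23·76)/(10 + 0.13·76) = 43700/497 ≈ 87.928
S = 1000/(43700/497) − 10 = 600/437 in ≈ 1.373 in
Ia = 0.2·(600/437) = 120/437 in ≈ 0.275 in
P − Ia = 7.640 − 0.275 = 80467/10925 ≈ 7.365 in (> 0, runoff occurs)
Q: (80467/10925)² ÷ (95467/10925) = 6474938089/1042976975 in (≈ 6.208 in)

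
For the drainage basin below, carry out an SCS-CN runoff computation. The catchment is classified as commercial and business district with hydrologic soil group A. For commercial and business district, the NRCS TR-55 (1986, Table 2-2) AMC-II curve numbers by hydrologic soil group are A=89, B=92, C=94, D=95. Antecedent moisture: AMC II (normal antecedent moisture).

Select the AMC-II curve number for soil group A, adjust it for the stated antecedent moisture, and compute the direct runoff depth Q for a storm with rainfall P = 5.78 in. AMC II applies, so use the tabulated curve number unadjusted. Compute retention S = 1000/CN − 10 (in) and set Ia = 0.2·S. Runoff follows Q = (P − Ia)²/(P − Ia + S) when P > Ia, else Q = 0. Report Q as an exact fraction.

NRCS table: commercial and business district, soil group A → CN(II) = 89
AMC II — tabulated CN = 89 applies directly.
Retention S: 1000/CN − 10 with CN=89.000 → S = 110/89 ≈ 1.236 in
Ia = 0.2·(110/89) = 22/89 in ≈ 0.247 in
Excess rainfall: 5.780 − 0.247 = 5.533 in; P > Ia so Q > 0
Q: (24621/4450)² ÷ (30121/4450) = 606193641/134038450 in (≈ 4.523 in)

Q = 606193641/134038450 in ≈ 4.523 in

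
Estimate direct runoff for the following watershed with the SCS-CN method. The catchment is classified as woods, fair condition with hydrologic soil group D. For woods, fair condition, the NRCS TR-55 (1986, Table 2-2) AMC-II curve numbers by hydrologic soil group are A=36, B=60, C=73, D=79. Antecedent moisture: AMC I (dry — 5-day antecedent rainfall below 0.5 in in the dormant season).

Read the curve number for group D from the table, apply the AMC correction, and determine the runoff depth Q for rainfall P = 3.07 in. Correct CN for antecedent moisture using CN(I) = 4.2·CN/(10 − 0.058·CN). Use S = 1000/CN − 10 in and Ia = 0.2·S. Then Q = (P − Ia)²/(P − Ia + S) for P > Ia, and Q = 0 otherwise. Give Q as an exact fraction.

NRCS table: woods, fair condition, soil group D → CN(II) = 79
Adjust CN=79 to AMC I: 4.2·79/(10 − 0.058·79) → (1659/5) ÷ (2709/500) = 7900/129 ≈ 61.240
Max retention: S = 1000/(7900/129) − 10 = 500/79 in (≈ 6.329 in)
Ia = 0.2S: 0.2·6.329 = 1.266 in (exactly 100/79)
Since P=3.070 > Ia=1.266: effective rainfall P−Ia = 14253/7900 in
Q: (14253/7900)² ÷ (64253/7900) = 203148009/507598700 in (≈ 0.400 in)

Q = 203148009/507598700 in ≈ 0.400 in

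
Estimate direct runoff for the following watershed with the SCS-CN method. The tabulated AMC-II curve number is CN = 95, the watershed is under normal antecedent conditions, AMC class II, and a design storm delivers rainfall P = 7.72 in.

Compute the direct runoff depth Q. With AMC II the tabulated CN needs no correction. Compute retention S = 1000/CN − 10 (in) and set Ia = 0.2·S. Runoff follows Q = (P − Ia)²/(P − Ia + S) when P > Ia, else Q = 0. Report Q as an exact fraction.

Average conditions: CN = 95 (no AMC adjustment).
Retention S: 1000/CN − 10 with CN=95.000 → S = 10/19 ≈ 0.526 in
Ia = 0.2S: 0.2·0.526 = 0.105 in (exactly 2/19)
P − Ia = 7.720 − 0.105 = 3617/475 ≈ 7.615 in (> 0, runoff occurs)
Q: (3617/475)² ÷ (3867/475) = 13082689/1836825 in (≈ 7.122 in)

Q = 13082689/1836825 in ≈ 7.122 in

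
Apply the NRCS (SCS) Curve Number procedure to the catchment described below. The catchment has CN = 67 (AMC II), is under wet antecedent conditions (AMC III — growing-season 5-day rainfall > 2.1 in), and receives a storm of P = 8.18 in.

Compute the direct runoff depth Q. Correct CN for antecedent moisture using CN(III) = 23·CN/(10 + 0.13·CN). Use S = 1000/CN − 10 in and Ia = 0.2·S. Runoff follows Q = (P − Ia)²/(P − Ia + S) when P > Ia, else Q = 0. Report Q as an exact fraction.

Wet (AMC III): CN(III) = 23·67/(10 + 0.13·67) = 1541/(1871/100) = 154100/1871 ≈ 82.362
S = 1000/(154100/1871) − 10 = 3300/1541 in ≈ 2.141 in
Ia = 0.2·(3300/1541) = 660/1541 in ≈ 0.428 in
Excess rainfall: 8.180 − 0.428 = 7.752 in; P > Ia so Q > 0
Runoff Q = (P−Ia)²/(P−Ia+S) = (7.752)²/(7.752+2.141) = 356730258361/58732826450 ≈ 6.074 in

Q = 356730258361/58732826450 in ≈ 6.074 in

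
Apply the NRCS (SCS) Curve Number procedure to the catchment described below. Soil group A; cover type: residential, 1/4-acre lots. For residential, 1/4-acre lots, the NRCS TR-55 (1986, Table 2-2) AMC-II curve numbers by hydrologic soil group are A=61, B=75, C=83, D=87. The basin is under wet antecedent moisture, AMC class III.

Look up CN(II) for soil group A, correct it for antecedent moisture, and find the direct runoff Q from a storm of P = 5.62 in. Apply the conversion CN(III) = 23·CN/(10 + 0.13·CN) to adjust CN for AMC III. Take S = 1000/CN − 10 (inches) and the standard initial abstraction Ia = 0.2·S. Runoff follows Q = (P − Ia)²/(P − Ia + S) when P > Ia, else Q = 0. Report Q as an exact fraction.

NRCS table: residential, 1/4-acre lots, soil group A → CN(II) = 61
CN(III) from CN(II)=61: (23·61)/(10 + 0.13·61) = 140300/1793 ≈ 78.249
Max retention: S = 1000/(140300/1793) − 10 = 3900/1403 in (≈ 2.780 in)
Ia = 0.2S: 0.2·2.780 = 0.556 in (exactly 780/1403)
Since P=5.620 > Ia=0.556: effective rainfall P−Ia = 355243/70150 in
Q: (355243/70150)² ÷ (550243/70150) = 126197589049/38599546450 in (≈ 3.269 in)

Q = 126197589049/38599546450 in ≈ 3.269 in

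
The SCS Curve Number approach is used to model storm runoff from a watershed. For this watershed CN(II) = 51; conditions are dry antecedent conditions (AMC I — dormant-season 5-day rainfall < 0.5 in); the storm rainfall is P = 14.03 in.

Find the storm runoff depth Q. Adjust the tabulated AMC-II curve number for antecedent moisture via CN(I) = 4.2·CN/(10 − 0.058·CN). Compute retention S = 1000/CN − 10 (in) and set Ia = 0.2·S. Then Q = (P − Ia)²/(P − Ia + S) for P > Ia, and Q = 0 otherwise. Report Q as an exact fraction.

Adjust CN=51 to AMC I: 4.2·51/(10 − 0.058·51) → (1071/5) ÷ (3521/500) = 15300/503 ≈ 30.417
Max retention: S = 1000/(15300/503) − 10 = 3500/153 in (≈ 22.876 in)
Ia = 0.2·(3500/153) = 700/153 in ≈ 4.575 in
Excess rainfall: 14.030 − 4.575 = 9.455 in; P > Ia so Q > 0
Runoff Q = (P−Ia)²/(P−Ia+S) = (9.455)²/(9.455+22.876) = 20926226281/7568282700 ≈ 2.765 in

Q = 20926226281/7568282700 in ≈ 2.765 in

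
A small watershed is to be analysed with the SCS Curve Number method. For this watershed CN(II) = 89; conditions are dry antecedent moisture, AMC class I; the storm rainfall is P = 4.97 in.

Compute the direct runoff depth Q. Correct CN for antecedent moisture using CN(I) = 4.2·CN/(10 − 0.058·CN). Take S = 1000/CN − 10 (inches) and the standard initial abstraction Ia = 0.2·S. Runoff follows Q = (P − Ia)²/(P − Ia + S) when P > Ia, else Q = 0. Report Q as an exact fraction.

Q = 670585745449/255846101700 in ≈ 2.621 in

Adjust CN=89 to AMC I: 4.2·89/(10 − 0.058·89) → (1869/5) ÷ (2419/500) = 186900/2419 ≈ 77.263
Max retention: S = 1000/(186900/2419) − 10 = 5500/1869 in (≈ 2.943 in)
Ia = 0.2S: 0.2·2.943 = 0.589 in (exactly 1100/1869)
Since P=4.970 > Ia=0.589: effective rainfall P−Ia = 818893/186900 in
Q: (818893/186900)² ÷ (1368893/186900) = 670585745449/255846101700 in (≈ 2.621 in)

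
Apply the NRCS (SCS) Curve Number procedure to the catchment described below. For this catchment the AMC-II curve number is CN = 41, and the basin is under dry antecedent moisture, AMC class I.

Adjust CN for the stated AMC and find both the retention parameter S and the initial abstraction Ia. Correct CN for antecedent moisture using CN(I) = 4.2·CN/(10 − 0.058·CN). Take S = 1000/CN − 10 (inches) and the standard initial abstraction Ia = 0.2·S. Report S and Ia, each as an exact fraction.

Dry (AMC I): CN(I) = 4.2·41/(10 − 0.058·41) = (861/5)/(3811/500) = 86100/3811 ≈ 22.592
S = 1000/(86100/3811) − 10 = 29500/861 in ≈ 34.262 in
Ia = 0.2S: 0.2·34.262 = 6.852 in (exactly 5900/861)

S = 29500/861 in ≈ 34.262 in; Ia = 5900/861 in ≈ 6.852 in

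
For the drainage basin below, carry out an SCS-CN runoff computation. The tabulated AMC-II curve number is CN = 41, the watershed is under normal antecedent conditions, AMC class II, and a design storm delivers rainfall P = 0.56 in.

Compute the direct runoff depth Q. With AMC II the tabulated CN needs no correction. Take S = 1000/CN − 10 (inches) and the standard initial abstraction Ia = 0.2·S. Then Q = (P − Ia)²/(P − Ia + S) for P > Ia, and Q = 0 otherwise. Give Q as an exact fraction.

CN(II) = 41; AMC II needs no correction.
Retention S: 1000/CN − 10 with CN=41.000 → S = 590/41 ≈ 14.390 in
Ia = 0.2S: 0.2·14.390 = 2.878 in (exactly 118/41)
P = 0.560 ≤ Ia = 2.878 in: entire storm abstracted, Q = 0.

Q = 0 in ≈ 0.000 in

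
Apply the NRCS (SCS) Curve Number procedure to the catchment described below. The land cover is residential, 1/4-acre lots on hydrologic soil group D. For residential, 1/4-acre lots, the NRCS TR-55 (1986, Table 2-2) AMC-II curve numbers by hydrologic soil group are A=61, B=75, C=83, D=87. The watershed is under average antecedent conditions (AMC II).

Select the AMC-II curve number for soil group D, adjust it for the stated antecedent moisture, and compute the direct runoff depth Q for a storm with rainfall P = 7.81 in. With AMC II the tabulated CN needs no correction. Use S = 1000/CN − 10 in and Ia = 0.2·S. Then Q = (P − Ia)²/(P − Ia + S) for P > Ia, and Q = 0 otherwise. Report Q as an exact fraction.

Q = 4270230409/681618900 in ≈ 6.265 in

NRCS table: residential, 1/4-acre lots, soil group D → CN(II) = 87
CN(II) = 87; AMC II needs no correction.
Max retention: S = 1000/87 − 10 = 130/87 in (≈ 1.494 in)
Ia = 0.2·(130/87) = 26/87 in ≈ 0.299 in
Since P=7.810 > Ia=0.299: effective rainfall P−Ia = 65347/8700 in
Q: (65347/8700)² ÷ (78347/8700) = 4270230409/681618900 in (≈ 6.265 in)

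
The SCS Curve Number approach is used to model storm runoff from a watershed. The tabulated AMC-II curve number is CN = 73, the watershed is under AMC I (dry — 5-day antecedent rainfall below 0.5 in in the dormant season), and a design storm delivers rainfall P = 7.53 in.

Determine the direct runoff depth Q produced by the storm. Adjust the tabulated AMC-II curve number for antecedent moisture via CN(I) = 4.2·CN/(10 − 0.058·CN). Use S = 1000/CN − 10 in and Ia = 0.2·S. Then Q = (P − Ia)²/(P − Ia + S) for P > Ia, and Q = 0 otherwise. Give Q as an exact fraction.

CN(I) from CN(II)=73: (4.2·73)/(10 − 0.058·73) = 51100/961 ≈ 53.174
Retention S: 1000/CN − 10 with CN=53.174 → S = 4500/511 ≈ 8.806 in
Initial abstraction Ia = S/5 = (4500/511)/5 = 900/511 ≈ 1.761 in
Since P=7.530 > Ia=1.761: effective rainfall P−Ia = 294783/51100 in
Q: (294783/51100)² ÷ (744783/51100) = 28965672363/12686137100 in (≈ 2.283 in)

Q = 28965672363/12686137100 in ≈ 2.283 in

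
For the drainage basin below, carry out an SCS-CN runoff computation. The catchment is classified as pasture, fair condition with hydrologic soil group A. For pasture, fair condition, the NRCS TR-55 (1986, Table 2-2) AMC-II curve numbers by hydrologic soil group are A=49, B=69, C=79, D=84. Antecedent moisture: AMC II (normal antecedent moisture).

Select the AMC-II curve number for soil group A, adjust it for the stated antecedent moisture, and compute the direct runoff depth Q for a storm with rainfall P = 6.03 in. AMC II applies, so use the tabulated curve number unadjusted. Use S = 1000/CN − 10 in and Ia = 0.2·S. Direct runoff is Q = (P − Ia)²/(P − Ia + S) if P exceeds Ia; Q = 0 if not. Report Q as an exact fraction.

NRCS table: pasture, fair condition, soil group A → CN(II) = 49
CN(II) = 49; AMC II needs no correction.
S = 1000/49 − 10 = 510/49 in ≈ 10.408 in
Initial abstraction Ia = S/5 = (510/49)/5 = 102/49 ≈ 2.082 in
P − Ia = 6.030 − 2.082 = 19347/4900 ≈ 3.948 in (> 0, runoff occurs)
Q: (19347/4900)² ÷ (70347/4900) = 124768803/114900100 in (≈ 1.086 in)

Q = 124768803/114900100 in ≈ 1.086 in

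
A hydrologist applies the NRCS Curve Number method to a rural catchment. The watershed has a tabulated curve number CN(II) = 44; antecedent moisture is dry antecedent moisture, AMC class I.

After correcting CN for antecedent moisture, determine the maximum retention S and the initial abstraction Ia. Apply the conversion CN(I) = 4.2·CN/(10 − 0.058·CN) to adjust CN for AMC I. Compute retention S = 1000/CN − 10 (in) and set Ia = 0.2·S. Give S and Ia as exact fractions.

Adjust CN=44 to AMC I: 4.2·44/(10 − 0.058·44) → (924/5) ÷ (931/125) = 3300/133 ≈ 24.812
Retention S: 1000/CN − 10 with CN=24.812 → S = 1000/33 ≈ 30.303 in
Initial abstraction Ia = S/5 = (1000/33)/5 = 200/33 ≈ 6.061 in

S = 1000/33 in ≈ 30.303 in; Ia = 200/33 in ≈ 6.061 in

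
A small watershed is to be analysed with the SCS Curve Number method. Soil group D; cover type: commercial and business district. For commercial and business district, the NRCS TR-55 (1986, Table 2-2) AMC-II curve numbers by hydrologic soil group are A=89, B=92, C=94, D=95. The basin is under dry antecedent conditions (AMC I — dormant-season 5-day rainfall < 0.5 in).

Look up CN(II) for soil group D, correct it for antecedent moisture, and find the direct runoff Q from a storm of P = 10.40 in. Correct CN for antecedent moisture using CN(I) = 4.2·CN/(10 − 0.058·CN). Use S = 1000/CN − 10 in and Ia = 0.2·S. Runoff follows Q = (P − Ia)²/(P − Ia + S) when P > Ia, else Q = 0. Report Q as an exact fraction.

NRCS table: commercial and business district, soil group D → CN(II) = 95
Adjust CN=95 to AMC I: 4.2·95/(10 − 0.058·95) → 399 ÷ (449/100) = 39900/449 ≈ 88.864
S = 1000/(39900/449) − 10 = 500/399 in ≈ 1.253 in
Ia = 0.2S: 0.2·1.253 = 0.251 in (exactly 100/399)
Excess rainfall: 10.400 − 0.251 = 10.149 in; P > Ia so Q > 0
Q: (20248/1995)² ÷ (22748/1995) = 102495376/11345565 in (≈ 9.034 in)

Q = 102495376/11345565 in ≈ 9.034 in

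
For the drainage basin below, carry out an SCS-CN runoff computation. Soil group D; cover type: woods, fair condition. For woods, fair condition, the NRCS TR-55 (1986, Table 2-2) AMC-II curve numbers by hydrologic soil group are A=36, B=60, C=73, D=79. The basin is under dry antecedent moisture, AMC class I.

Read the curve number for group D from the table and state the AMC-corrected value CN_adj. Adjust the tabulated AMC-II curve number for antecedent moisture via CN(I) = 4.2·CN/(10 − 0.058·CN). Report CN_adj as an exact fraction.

CN_adj = 7900/129 ≈ 61.240

NRCS table: woods, fair condition, soil group D → CN(II) = 79
Dry (AMC I): CN(I) = 4.2·79/(10 − 0.058·79) = (1659/5)/(2709/500) = 7900/129 ≈ 61.240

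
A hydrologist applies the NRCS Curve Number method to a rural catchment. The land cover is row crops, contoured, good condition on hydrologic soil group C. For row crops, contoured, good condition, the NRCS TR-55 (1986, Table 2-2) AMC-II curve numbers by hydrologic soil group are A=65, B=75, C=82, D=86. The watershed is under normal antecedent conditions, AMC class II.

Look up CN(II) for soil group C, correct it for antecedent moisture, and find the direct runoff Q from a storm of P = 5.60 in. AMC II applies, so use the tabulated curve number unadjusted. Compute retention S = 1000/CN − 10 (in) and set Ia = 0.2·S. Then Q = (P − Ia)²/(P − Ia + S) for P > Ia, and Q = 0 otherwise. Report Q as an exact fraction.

Q = 279841/77285 in ≈ 3.621 in

NRCS table: row crops, contoured, good condition, soil group C → CN(II) = 82
AMC II — tabulated CN = 82 applies directly.
S = 1000/82 − 10 = 90/41 in ≈ 2.195 in
Initial abstraction Ia = S/5 = (90/41)/5 = 18/41 ≈ 0.439 in
Since P=5.600 > Ia=0.439: effective rainfall P−Ia = 1058/205 in
Q = (1058/205)²/((1058/205) + 90/41) = (1119364/42025)/(1508/205) = 279841/77285 in ≈ 3.621 in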